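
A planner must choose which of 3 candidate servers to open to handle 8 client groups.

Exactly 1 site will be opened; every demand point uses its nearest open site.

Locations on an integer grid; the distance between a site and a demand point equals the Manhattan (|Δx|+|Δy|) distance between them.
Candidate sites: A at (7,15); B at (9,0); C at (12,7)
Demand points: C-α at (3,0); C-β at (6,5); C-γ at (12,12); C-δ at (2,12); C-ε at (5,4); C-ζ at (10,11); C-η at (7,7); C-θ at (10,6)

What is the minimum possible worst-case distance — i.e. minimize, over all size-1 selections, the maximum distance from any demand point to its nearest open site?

16

Open {C}.
  Farthest demand point is C-α at distance 16 (to C); all others are ≤ 16.
With {A} the worst case is 19.
With {B} the worst case is 19.
No size-1 selection achieves below 16.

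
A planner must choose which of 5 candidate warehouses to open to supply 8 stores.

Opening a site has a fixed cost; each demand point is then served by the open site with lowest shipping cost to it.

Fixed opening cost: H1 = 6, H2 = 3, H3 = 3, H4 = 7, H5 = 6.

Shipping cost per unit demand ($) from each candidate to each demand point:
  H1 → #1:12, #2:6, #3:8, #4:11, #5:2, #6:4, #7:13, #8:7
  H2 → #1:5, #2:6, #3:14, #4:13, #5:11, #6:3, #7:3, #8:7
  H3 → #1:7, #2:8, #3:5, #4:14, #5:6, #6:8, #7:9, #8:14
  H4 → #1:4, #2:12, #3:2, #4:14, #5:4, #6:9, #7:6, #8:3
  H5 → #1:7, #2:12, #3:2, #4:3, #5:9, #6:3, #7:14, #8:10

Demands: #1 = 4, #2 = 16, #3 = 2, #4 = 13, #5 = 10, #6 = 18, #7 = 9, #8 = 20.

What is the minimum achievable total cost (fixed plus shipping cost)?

Open {H1, H2, H4, H5}: assign each demand point to its cheapest open site.
  #1→H4 4×4=16, #2→H1 16×6=96, #3→H4 2×2=4, #4→H5 13×3=39, #5→H1 10×2=20, #6→H2 18×3=54, #7→H2 9×3=27, #8→H4 20×3=60
  shipping cost 316, fixed 22 → total 338.
Compare {H1, H2, H3, H4, H5}: shipping cost 316 + fixed 25 = 341.
Compare {H2, H4, H5}: shipping cost 336 + fixed 16 = 352.
Compare {H2, H3, H4, H5}: shipping cost 336 + fixed 19 = 355.
All other subsets cost ≥ 341. Minimum total cost: 338.

338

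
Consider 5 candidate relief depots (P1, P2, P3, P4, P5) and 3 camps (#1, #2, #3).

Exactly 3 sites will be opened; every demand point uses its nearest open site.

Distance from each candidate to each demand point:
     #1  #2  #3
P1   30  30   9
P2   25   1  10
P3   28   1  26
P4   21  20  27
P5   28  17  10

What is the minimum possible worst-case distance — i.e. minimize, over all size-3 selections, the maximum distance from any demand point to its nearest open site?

Open {P1, P2, P4}.
  Farthest demand point is #1 at distance 21 (to P4); all others are ≤ 21.
With {P1, P3, P4} the worst case is 21.
With {P1, P4, P5} the worst case is 21.
No size-3 selection achieves below 21.

21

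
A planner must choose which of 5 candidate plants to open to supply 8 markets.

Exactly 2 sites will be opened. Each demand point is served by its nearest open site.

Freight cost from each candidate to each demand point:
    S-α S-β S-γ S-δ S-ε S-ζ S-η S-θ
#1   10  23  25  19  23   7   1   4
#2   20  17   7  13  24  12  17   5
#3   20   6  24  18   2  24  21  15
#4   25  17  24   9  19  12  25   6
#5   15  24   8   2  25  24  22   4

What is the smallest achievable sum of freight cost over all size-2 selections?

72

Open {#1, #3}.
  S-α→#1 10, S-β→#3 6, S-γ→#3 24, S-δ→#3 18, S-ε→#3 2, S-ζ→#1 7, S-η→#1 1, S-θ→#1 4  ⇒ total 72.
Compare {#1, #5}: total 78.
Compare {#1, #2}: total 82.
No size-2 selection does better; minimum is 72.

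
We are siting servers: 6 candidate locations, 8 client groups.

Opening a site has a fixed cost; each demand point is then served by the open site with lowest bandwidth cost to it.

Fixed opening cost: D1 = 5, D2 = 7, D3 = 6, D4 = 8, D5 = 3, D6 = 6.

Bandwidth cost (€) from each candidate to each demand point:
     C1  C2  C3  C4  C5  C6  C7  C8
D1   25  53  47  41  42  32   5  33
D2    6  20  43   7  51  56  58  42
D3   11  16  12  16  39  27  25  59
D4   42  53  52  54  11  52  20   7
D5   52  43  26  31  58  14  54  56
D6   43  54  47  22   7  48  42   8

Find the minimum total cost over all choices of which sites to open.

102

Open {D1, D2, D3, D5, D6}: assign each demand point to its cheapest open site.
  C1→D2 6, C2→D3 16, C3→D3 12, C4→D2 7, C5→D6 7, C6→D5 14, C7→D1 5, C8→D6 8
  bandwidth cost 75, fixed 27 → total 102.
Compare {D1, D2, D3, D4, D5}: bandwidth cost 78 + fixed 29 = 107.
Compare {D1, D3, D5, D6}: bandwidth cost 89 + fixed 20 = 109.
Compare {D1, D2, D3, D4, D5, D6}: bandwidth cost 74 + fixed 35 = 109.
All other subsets cost ≥ 107. Minimum total cost: 102.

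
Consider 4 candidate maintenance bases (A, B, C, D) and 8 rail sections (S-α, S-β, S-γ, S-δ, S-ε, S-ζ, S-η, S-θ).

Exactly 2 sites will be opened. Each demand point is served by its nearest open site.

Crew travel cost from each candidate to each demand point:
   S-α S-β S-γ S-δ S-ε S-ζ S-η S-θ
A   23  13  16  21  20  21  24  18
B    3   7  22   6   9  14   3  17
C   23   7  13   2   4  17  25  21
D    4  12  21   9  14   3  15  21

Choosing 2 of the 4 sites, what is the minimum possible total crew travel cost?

63

Open {B, C}.
  S-α→B 3, S-β→B 7, S-γ→C 13, S-δ→C 2, S-ε→C 4, S-ζ→B 14, S-η→B 3, S-θ→B 17  ⇒ total 63.
Compare {B, D}: total 69.
Compare {C, D}: total 69.
No size-2 selection does better; minimum is 63.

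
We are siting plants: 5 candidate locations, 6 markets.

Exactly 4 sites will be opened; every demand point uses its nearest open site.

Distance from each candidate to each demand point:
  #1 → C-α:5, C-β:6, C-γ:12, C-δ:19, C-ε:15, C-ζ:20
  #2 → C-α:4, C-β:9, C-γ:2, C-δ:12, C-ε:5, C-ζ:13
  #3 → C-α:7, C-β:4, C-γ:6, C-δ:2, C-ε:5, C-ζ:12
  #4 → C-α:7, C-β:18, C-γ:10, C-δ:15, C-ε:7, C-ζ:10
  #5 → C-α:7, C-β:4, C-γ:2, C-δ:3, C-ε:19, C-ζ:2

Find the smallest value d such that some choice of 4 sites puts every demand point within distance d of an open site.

5

Open {#1, #2, #3, #5}.
  Farthest demand point is C-ε at distance 5 (to #2); all others are ≤ 5.
With {#1, #2, #4, #5} the worst case is 5.
With {#1, #3, #4, #5} the worst case is 5.
No size-4 selection achieves below 5.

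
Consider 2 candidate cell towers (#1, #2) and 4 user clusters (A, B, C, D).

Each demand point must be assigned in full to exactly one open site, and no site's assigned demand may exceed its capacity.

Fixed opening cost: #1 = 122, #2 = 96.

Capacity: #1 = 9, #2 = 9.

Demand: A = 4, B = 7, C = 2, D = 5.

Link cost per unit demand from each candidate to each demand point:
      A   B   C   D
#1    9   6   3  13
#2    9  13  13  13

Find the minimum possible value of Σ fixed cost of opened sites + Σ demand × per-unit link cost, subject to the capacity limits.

367

Open {#1, #2}; cheapest assignment that respects the capacities:
  #1 (cap 9, load 9): B, C — cost 7×6 + 2×3 = 48
  #2 (cap 9, load 9): A, D — cost 4×9 + 5×13 = 101
  Shipping 149, fixed 218 → total 367.
  Any other capacity-feasible assignment to {#1, #2} ships for at least 149.
Total demand is 18 and no other set of sites has combined capacity ≥ 18, so {#1, #2} is the only feasible choice of open sites. Minimum: 367.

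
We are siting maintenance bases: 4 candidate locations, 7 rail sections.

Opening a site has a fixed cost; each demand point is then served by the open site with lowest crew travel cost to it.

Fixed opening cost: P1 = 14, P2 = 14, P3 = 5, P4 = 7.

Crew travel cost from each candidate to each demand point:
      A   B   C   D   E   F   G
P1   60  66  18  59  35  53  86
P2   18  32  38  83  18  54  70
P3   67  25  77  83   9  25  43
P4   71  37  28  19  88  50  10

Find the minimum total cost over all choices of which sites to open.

160

Open {P2, P3, P4}: assign each demand point to its cheapest open site.
  A→P2 18, B→P3 25, C→P4 28, D→P4 19, E→P3 9, F→P3 25, G→P4 10
  crew travel cost 134, fixed 26 → total 160.
Compare {P1, P2, P3, P4}: crew travel cost 124 + fixed 40 = 164.
Compare {P1, P3, P4}: crew travel cost 166 + fixed 26 = 192.
Compare {P3, P4}: crew travel cost 183 + fixed 12 = 195.
All other subsets cost ≥ 164. Minimum total cost: 160.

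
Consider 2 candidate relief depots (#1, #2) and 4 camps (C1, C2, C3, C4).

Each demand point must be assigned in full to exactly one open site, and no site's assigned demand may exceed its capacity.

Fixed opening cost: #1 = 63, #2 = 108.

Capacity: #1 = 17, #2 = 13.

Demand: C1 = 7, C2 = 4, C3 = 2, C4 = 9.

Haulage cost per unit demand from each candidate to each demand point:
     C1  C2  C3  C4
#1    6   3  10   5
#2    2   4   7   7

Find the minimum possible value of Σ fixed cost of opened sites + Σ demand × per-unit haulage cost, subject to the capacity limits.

Open {#1, #2}; cheapest assignment that respects the capacities:
  #1 (cap 17, load 13): C2, C4 — cost 4×3 + 9×5 = 57
  #2 (cap 13, load 9): C1, C3 — cost 7×2 + 2×7 = 28
  Shipping 85, fixed 171 → total 256.
  Any other capacity-feasible assignment to {#1, #2} ships for at least 85.
Total demand is 22 and no other set of sites has combined capacity ≥ 22, so {#1, #2} is the only feasible choice of open sites. Minimum: 256.

256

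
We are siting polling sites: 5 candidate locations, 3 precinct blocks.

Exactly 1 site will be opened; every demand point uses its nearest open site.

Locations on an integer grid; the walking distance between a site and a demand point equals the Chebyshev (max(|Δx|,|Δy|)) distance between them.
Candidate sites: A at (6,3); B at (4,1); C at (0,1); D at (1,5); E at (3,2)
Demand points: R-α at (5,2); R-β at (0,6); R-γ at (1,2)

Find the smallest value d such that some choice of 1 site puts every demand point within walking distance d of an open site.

Open {D}.
  Farthest demand point is R-α at walking distance 4 (to D); all others are ≤ 4.
With {E} the worst case is 4.
With {B} the worst case is 5.
No size-1 selection achieves below 4.

4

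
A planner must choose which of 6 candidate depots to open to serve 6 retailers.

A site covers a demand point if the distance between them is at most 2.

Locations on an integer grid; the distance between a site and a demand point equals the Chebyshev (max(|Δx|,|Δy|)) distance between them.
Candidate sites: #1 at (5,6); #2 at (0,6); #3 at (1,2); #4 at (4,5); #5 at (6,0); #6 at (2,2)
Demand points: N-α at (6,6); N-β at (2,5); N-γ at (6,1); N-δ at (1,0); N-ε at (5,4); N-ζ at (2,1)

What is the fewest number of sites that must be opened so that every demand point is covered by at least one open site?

3

Coverage sets (demand points within 2 of each site):
  #1: {N-α, N-ε}
  #2: {N-β}
  #3: {N-δ, N-ζ}
  #4: {N-α, N-β, N-ε}
  #5: {N-γ}
  #6: {N-δ, N-ζ}
No 2 sites suffice: every size-2 union leaves at least one demand point uncovered.
But {#3, #4, #5} covers everything, so the minimum is 3.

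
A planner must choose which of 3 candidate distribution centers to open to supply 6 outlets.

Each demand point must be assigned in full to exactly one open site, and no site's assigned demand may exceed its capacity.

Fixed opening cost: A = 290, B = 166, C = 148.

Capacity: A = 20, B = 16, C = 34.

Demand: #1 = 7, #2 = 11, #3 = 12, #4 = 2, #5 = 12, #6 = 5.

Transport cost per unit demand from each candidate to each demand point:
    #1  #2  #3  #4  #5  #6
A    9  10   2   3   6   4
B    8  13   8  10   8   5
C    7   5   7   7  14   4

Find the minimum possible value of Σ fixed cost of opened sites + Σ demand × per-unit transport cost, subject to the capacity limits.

724

Open {A, C}; cheapest assignment that respects the capacities:
  A (cap 20, load 19): #4, #5, #6 — cost 2×3 + 12×6 + 5×4 = 98
  C (cap 34, load 30): #1, #2, #3 — cost 7×7 + 11×5 + 12×7 = 188
  Shipping 286, fixed 438 → total 724.
  Any other capacity-feasible assignment to {A, C} ships for at least 286.
Compare {B, C}: its best feasible assignment gives total 797.
Compare {A, B, C}: its best feasible assignment gives total 854.
Every other set of open sites that can feasibly serve all demand totals ≥ 797 even under its best assignment. Minimum: 724.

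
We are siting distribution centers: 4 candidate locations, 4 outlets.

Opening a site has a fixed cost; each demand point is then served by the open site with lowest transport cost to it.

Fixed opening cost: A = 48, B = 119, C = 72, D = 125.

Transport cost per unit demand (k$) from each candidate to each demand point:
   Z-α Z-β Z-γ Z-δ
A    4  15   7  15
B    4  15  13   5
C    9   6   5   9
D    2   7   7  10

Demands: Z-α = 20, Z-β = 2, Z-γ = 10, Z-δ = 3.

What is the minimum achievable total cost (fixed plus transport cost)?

Open {A}: assign each demand point to its cheapest open site.
  Z-α→A 20×4=80, Z-β→A 2×15=30, Z-γ→A 10×7=70, Z-δ→A 3×15=45
  transport cost 225, fixed 48 → total 273.
Compare {D}: transport cost 154 + fixed 125 = 279.
Compare {A, C}: transport cost 169 + fixed 120 = 289.
Compare {C, D}: transport cost 129 + fixed 197 = 326.
All other subsets cost ≥ 279. Minimum total cost: 273.

273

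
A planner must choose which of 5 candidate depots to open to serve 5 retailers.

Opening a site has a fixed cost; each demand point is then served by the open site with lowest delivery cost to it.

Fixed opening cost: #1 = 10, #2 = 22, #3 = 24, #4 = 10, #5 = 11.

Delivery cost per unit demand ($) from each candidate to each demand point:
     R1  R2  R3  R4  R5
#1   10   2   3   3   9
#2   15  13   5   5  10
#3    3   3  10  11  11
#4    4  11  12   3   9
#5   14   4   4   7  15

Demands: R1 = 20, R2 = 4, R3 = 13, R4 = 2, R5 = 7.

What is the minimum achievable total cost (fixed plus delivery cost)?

210

Open {#1, #3}: assign each demand point to its cheapest open site.
  R1→#3 20×3=60, R2→#1 4×2=8, R3→#1 13×3=39, R4→#1 2×3=6, R5→#1 7×9=63
  delivery cost 176, fixed 34 → total 210.
Compare {#1, #4}: delivery cost 196 + fixed 20 = 216.
Compare {#1, #3, #4}: delivery cost 176 + fixed 44 = 220.
Compare {#1, #3, #5}: delivery cost 176 + fixed 45 = 221.
All other subsets cost ≥ 216. Minimum total cost: 210.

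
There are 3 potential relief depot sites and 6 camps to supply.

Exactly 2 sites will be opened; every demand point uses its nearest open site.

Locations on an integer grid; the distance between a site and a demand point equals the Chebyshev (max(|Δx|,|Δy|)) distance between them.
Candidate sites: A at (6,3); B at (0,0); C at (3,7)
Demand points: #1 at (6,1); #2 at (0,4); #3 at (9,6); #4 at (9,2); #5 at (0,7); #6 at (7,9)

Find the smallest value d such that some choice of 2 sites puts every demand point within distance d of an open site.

Open {A, C}.
  Farthest demand point is #6 at distance 4 (to C); all others are ≤ 4.
With {A, B} the worst case is 6.
With {B, C} the worst case is 6.
No size-2 selection achieves below 4.

4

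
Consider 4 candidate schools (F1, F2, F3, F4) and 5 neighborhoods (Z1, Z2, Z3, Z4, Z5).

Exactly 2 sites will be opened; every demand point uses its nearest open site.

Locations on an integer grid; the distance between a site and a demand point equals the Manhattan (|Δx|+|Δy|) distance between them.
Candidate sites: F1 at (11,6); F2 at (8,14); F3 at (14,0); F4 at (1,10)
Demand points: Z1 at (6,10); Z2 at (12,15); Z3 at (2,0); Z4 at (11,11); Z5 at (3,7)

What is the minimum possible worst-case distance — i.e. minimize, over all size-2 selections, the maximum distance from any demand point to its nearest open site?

11

Open {F1, F4}.
  Farthest demand point is Z3 at distance 11 (to F4); all others are ≤ 11.
With {F2, F4} the worst case is 11.
With {F1, F3} the worst case is 12.
No size-2 selection achieves below 11.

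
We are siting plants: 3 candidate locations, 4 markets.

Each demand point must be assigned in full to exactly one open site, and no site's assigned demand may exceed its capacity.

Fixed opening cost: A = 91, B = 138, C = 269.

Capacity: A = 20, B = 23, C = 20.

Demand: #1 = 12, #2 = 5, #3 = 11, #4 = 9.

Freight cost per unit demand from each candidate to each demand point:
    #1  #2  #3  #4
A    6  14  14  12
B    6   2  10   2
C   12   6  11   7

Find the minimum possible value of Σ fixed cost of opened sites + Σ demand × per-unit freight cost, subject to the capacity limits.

499

Open {A, B}; cheapest assignment that respects the capacities:
  A (cap 20, load 17): #1, #2 — cost 12×6 + 5×14 = 142
  B (cap 23, load 20): #3, #4 — cost 11×10 + 9×2 = 128
  Shipping 270, fixed 229 → total 499.
  Any other capacity-feasible assignment to {A, B} ships for at least 270.
Compare {B, C}: its best feasible assignment gives total 648.
Compare {A, C}: its best feasible assignment gives total 686.
Every other set of open sites that can feasibly serve all demand totals ≥ 648 even under its best assignment. Minimum: 499.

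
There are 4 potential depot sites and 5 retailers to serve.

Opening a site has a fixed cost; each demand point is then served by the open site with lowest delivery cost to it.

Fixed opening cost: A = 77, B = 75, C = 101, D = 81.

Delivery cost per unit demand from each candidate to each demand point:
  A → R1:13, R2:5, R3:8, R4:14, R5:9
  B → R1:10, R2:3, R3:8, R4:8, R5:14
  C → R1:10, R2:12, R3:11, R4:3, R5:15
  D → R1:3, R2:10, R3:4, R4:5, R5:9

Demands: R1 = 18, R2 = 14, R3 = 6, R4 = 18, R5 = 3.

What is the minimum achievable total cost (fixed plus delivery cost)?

Open {B, D}: assign each demand point to its cheapest open site.
  R1→D 18×3=54, R2→B 14×3=42, R3→D 6×4=24, R4→D 18×5=90, R5→D 3×9=27
  delivery cost 237, fixed 156 → total 393.
Compare {D}: delivery cost 335 + fixed 81 = 416.
Compare {A, D}: delivery cost 265 + fixed 158 = 423.
Compare {B, C, D}: delivery cost 201 + fixed 257 = 458.
All other subsets cost ≥ 416. Minimum total cost: 393.

393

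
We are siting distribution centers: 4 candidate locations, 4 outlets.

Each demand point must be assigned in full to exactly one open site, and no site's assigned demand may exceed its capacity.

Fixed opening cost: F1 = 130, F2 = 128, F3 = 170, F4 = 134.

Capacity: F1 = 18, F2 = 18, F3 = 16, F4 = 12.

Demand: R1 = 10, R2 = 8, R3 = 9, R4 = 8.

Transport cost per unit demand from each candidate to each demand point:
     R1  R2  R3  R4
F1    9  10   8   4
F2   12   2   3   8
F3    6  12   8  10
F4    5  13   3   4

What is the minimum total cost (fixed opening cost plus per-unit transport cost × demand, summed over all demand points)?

Open {F1, F2}; cheapest assignment that respects the capacities:
  F1 (cap 18, load 18): R1, R4 — cost 10×9 + 8×4 = 122
  F2 (cap 18, load 17): R2, R3 — cost 8×2 + 9×3 = 43
  Shipping 165, fixed 258 → total 423.
  Any other capacity-feasible assignment to {F1, F2} ships for at least 165.
Compare {F1, F2, F4}: its best feasible assignment gives total 517.
Compare {F1, F2, F3}: its best feasible assignment gives total 563.
Every other set of open sites that can feasibly serve all demand totals ≥ 517 even under its best assignment. Minimum: 423.

423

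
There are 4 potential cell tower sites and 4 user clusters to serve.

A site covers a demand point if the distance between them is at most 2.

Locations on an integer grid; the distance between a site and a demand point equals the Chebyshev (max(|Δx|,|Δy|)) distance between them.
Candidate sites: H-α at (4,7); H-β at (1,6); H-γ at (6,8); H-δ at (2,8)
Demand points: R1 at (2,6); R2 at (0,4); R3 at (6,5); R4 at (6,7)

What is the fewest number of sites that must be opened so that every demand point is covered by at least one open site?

2

Coverage sets (demand points within 2 of each site):
  H-α: {R1, R3, R4}
  H-β: {R1, R2}
  H-γ: {R4}
  H-δ: {R1}
No single site covers all 4 demand points.
But {H-α, H-β} covers everything, so the minimum is 2.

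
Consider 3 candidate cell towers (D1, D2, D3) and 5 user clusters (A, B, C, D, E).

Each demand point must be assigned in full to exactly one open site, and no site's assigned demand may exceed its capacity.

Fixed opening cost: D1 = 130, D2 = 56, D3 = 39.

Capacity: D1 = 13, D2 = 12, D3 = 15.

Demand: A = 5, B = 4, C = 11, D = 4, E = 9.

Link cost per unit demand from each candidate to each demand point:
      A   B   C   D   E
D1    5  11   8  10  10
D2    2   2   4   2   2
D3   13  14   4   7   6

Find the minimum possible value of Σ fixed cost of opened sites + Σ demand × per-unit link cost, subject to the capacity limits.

384

Open {D1, D2, D3}; cheapest assignment that respects the capacities:
  D1 (cap 13, load 9): A, B — cost 5×5 + 4×11 = 69
  D2 (cap 12, load 9): E — cost 9×2 = 18
  D3 (cap 15, load 15): C, D — cost 11×4 + 4×7 = 72
  Shipping 159, fixed 225 → total 384.
  Any other capacity-feasible assignment to {D1, D2, D3} ships for at least 159.
Total demand is 33 and no other set of sites has combined capacity ≥ 33, so {D1, D2, D3} is the only feasible choice of open sites. Minimum: 384.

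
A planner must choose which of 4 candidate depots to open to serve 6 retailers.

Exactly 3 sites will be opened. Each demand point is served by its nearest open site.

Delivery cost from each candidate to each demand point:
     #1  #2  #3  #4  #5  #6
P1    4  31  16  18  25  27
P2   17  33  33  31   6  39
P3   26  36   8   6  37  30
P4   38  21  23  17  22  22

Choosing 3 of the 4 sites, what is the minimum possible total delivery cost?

Open {P2, P3, P4}.
  #1→P2 17, #2→P4 21, #3→P3 8, #4→P3 6, #5→P2 6, #6→P4 22  ⇒ total 80.
Compare {P1, P2, P3}: total 82.
Compare {P1, P3, P4}: total 83.
No size-3 selection does better; minimum is 80.

80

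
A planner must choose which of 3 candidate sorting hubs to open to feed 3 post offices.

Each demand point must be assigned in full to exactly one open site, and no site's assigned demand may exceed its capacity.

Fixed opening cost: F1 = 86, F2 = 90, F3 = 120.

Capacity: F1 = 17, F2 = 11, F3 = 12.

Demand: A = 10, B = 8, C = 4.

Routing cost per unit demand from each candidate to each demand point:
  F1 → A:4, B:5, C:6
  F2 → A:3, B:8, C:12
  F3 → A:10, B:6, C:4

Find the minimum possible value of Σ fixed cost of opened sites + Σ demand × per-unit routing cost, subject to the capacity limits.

270

Open {F1, F2}; cheapest assignment that respects the capacities:
  F1 (cap 17, load 12): B, C — cost 8×5 + 4×6 = 64
  F2 (cap 11, load 10): A — cost 10×3 = 30
  Shipping 94, fixed 176 → total 270.
  Any other capacity-feasible assignment to {F1, F2} ships for at least 94.
Compare {F2, F3}: its best feasible assignment gives total 304.
Compare {F1, F3}: its best feasible assignment gives total 310.
Every other set of open sites that can feasibly serve all demand totals ≥ 304 even under its best assignment. Minimum: 270.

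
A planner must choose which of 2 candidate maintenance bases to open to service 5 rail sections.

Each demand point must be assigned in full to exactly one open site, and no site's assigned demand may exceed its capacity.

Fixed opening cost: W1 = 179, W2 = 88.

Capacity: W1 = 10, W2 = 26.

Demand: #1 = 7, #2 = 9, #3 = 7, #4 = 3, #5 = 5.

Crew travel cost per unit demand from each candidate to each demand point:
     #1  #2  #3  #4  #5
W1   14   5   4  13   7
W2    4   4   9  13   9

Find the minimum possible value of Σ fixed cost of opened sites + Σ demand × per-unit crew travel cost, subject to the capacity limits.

443

Open {W1, W2}; cheapest assignment that respects the capacities:
  W1 (cap 10, load 10): #3, #4 — cost 7×4 + 3×13 = 67
  W2 (cap 26, load 21): #1, #2, #5 — cost 7×4 + 9×4 + 5×9 = 109
  Shipping 176, fixed 267 → total 443.
  Any other capacity-feasible assignment to {W1, W2} ships for at least 176.
Total demand is 31 and no other set of sites has combined capacity ≥ 31, so {W1, W2} is the only feasible choice of open sites. Minimum: 443.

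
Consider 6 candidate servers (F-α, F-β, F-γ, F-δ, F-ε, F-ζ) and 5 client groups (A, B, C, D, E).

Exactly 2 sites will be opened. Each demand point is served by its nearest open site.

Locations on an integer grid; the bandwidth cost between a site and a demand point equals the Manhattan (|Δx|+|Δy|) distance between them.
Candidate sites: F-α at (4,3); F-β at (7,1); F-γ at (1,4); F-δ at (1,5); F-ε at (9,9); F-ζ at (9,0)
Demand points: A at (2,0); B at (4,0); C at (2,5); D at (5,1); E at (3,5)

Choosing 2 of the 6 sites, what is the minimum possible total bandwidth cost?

Open {F-α, F-δ}.
  A→F-α 5, B→F-α 3, C→F-δ 1, D→F-α 3, E→F-δ 2  ⇒ total 14.
Compare {F-β, F-δ}: total 15.
Compare {F-α, F-γ}: total 16.
No size-2 selection does better; minimum is 14.

14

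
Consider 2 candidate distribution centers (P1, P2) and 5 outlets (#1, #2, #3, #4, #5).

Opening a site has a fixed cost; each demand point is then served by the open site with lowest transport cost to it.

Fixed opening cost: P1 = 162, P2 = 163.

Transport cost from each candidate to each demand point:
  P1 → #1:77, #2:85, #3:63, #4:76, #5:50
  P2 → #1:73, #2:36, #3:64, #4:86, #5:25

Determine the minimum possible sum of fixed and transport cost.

447

Open {P2}: assign each demand point to its cheapest open site.
  #1→P2 73, #2→P2 36, #3→P2 64, #4→P2 86, #5→P2 25
  transport cost 284, fixed 163 → total 447.
Compare {P1}: transport cost 351 + fixed 162 = 513.
Compare {P1, P2}: transport cost 273 + fixed 325 = 598.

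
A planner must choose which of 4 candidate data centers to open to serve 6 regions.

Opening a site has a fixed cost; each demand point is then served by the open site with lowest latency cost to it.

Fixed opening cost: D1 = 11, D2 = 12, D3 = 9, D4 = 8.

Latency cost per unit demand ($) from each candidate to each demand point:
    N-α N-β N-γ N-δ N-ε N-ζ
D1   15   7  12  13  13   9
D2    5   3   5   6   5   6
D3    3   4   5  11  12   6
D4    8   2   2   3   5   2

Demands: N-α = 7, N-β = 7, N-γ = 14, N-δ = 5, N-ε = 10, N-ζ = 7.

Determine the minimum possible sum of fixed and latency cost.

Open {D3, D4}: assign each demand point to its cheapest open site.
  N-α→D3 7×3=21, N-β→D4 7×2=14, N-γ→D4 14×2=28, N-δ→D4 5×3=15, N-ε→D4 10×5=50, N-ζ→D4 7×2=14
  latency cost 142, fixed 17 → total 159.
Compare {D1, D3, D4}: latency cost 142 + fixed 28 = 170.
Compare {D2, D3, D4}: latency cost 142 + fixed 29 = 171.
Compare {D2, D4}: latency cost 156 + fixed 20 = 176.
All other subsets cost ≥ 170. Minimum total cost: 159.

159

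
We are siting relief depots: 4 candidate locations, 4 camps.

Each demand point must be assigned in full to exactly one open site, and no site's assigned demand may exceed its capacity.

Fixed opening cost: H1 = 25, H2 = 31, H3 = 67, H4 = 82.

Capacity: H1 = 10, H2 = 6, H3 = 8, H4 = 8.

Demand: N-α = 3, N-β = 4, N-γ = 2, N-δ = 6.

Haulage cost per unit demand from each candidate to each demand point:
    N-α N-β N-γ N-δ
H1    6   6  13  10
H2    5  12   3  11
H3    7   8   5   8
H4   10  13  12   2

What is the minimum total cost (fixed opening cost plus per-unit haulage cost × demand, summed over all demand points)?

Open {H1, H2}; cheapest assignment that respects the capacities:
  H1 (cap 10, load 10): N-β, N-δ — cost 4×6 + 6×10 = 84
  H2 (cap 6, load 5): N-α, N-γ — cost 3×5 + 2×3 = 21
  Shipping 105, fixed 56 → total 161.
  Any other capacity-feasible assignment to {H1, H2} ships for at least 105.
Compare {H1, H4}: its best feasible assignment gives total 185.
Compare {H1, H3}: its best feasible assignment gives total 192.
Every other set of open sites that can feasibly serve all demand totals ≥ 185 even under its best assignment. Minimum: 161.

161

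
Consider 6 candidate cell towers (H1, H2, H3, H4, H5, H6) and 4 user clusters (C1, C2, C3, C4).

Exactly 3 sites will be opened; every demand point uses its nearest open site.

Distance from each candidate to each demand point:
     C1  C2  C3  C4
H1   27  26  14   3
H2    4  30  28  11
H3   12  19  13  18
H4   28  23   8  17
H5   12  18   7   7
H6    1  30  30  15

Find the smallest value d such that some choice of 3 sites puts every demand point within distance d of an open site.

18

Open {H1, H2, H5}.
  Farthest demand point is C2 at distance 18 (to H5); all others are ≤ 18.
With {H1, H3, H5} the worst case is 18.
With {H1, H4, H5} the worst case is 18.
No size-3 selection achieves below 18.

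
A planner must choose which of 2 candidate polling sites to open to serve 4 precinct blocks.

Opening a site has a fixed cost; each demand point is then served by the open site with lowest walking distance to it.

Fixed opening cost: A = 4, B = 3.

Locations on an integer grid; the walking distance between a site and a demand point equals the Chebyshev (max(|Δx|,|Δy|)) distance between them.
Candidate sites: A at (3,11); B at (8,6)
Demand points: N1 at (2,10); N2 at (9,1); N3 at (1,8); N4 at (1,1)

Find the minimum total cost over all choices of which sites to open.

Open {A, B}: assign each demand point to its cheapest open site.
  N1→A 1, N2→B 5, N3→A 3, N4→B 7
  walking distance 16, fixed 7 → total 23.
Compare {A}: walking distance 24 + fixed 4 = 28.
Compare {B}: walking distance 25 + fixed 3 = 28.

23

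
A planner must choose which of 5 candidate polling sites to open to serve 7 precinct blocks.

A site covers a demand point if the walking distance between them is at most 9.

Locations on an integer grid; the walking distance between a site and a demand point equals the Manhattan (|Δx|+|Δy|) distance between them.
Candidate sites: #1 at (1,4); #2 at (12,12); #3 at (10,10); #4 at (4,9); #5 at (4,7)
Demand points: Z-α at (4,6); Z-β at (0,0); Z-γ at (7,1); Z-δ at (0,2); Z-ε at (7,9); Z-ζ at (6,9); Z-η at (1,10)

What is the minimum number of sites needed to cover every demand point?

Coverage sets (demand points within 9 of each site):
  #1: {Z-α, Z-β, Z-γ, Z-δ, Z-η}
  #2: {Z-ε, Z-ζ}
  #3: {Z-ε, Z-ζ, Z-η}
  #4: {Z-α, Z-ε, Z-ζ, Z-η}
  #5: {Z-α, Z-γ, Z-δ, Z-ε, Z-ζ, Z-η}
No single site covers all 7 demand points.
But {#1, #2} covers everything, so the minimum is 2.

2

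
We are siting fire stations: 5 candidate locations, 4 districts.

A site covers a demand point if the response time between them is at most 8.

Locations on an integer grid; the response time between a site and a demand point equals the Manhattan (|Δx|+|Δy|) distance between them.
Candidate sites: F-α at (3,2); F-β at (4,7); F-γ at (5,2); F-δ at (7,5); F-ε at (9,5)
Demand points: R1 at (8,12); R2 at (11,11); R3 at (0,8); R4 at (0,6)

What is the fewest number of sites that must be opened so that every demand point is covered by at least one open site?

2

Coverage sets (demand points within 8 of each site):
  F-α: {R4}
  F-β: {R3, R4}
  F-γ: {}
  F-δ: {R1, R4}
  F-ε: {R1, R2}
No single site covers all 4 demand points.
But {F-β, F-ε} covers everything, so the minimum is 2.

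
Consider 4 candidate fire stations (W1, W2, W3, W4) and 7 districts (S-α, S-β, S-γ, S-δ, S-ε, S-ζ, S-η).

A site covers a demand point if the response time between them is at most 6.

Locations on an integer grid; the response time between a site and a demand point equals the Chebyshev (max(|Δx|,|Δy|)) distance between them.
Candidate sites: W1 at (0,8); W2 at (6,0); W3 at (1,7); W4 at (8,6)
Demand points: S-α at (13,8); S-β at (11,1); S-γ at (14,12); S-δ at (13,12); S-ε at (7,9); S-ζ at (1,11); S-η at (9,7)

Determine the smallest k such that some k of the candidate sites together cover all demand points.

2

Coverage sets (demand points within 6 of each site):
  W1: {S-ζ}
  W2: {S-β}
  W3: {S-ε, S-ζ}
  W4: {S-α, S-β, S-γ, S-δ, S-ε, S-η}
No single site covers all 7 demand points.
But {W1, W4} covers everything, so the minimum is 2.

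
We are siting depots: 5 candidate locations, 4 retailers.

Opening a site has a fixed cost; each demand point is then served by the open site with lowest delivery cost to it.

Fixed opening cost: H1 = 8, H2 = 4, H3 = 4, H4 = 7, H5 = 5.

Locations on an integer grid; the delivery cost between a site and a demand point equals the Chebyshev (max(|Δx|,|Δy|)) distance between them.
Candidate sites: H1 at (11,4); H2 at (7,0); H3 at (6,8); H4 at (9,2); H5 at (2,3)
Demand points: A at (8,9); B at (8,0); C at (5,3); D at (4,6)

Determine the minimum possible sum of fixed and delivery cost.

16

Open {H2, H3}: assign each demand point to its cheapest open site.
  A→H3 2, B→H2 1, C→H2 3, D→H3 2
  delivery cost 8, fixed 8 → total 16.
Compare {H3}: delivery cost 17 + fixed 4 = 21.
Compare {H3, H4}: delivery cost 10 + fixed 11 = 21.
Compare {H2, H3, H5}: delivery cost 8 + fixed 13 = 21.
All other subsets cost ≥ 21. Minimum total cost: 16.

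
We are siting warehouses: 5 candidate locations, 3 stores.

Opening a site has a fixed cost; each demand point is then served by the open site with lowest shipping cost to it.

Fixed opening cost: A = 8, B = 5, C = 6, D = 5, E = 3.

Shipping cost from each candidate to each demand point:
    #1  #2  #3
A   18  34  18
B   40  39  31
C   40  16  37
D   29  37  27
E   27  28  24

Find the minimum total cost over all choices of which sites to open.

Open {A, C}: assign each demand point to its cheapest open site.
  #1→A 18, #2→C 16, #3→A 18
  shipping cost 52, fixed 14 → total 66.
Compare {A, C, E}: shipping cost 52 + fixed 17 = 69.
Compare {A, B, C}: shipping cost 52 + fixed 19 = 71.
Compare {A, C, D}: shipping cost 52 + fixed 19 = 71.
All other subsets cost ≥ 69. Minimum total cost: 66.

66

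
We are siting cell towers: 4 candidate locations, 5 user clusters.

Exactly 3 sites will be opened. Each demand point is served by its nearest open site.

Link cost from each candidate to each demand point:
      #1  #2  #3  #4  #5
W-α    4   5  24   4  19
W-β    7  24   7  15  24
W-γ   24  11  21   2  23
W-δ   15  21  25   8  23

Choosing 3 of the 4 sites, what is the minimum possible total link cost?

37

Open {W-α, W-β, W-γ}.
  #1→W-α 4, #2→W-α 5, #3→W-β 7, #4→W-γ 2, #5→W-α 19  ⇒ total 37.
Compare {W-α, W-β, W-δ}: total 39.
Compare {W-β, W-γ, W-δ}: total 50.
No size-3 selection does better; minimum is 37.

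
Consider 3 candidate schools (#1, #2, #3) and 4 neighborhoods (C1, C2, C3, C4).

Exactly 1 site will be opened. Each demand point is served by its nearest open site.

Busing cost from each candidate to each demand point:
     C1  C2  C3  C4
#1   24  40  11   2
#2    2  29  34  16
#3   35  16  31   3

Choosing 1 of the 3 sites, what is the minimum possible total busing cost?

77

Open {#1}.
  C1→#1 24, C2→#1 40, C3→#1 11, C4→#1 2  ⇒ total 77.
Compare {#2}: total 81.
Compare {#3}: total 85.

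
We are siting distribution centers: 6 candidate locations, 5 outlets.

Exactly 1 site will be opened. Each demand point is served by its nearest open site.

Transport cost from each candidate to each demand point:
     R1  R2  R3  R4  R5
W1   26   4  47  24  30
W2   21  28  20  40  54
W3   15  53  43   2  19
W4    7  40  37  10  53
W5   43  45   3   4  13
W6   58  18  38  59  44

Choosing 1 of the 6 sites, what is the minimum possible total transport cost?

108

Open {W5}.
  R1→W5 43, R2→W5 45, R3→W5 3, R4→W5 4, R5→W5 13  ⇒ total 108.
Compare {W1}: total 131.
Compare {W3}: total 132.
No size-1 selection does better; minimum is 108.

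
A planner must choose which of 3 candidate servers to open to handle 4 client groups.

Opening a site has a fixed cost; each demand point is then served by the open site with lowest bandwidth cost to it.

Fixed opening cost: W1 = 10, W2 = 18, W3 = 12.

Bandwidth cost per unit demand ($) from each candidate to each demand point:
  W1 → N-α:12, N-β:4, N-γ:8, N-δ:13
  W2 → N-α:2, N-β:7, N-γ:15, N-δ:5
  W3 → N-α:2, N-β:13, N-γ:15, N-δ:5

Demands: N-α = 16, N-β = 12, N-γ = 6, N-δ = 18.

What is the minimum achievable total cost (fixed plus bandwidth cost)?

240

Open {W1, W3}: assign each demand point to its cheapest open site.
  N-α→W3 16×2=32, N-β→W1 12×4=48, N-γ→W1 6×8=48, N-δ→W3 18×5=90
  bandwidth cost 218, fixed 22 → total 240.
Compare {W1, W2}: bandwidth cost 218 + fixed 28 = 246.
Compare {W1, W2, W3}: bandwidth cost 218 + fixed 40 = 258.
Compare {W2}: bandwidth cost 296 + fixed 18 = 314.
All other subsets cost ≥ 246. Minimum total cost: 240.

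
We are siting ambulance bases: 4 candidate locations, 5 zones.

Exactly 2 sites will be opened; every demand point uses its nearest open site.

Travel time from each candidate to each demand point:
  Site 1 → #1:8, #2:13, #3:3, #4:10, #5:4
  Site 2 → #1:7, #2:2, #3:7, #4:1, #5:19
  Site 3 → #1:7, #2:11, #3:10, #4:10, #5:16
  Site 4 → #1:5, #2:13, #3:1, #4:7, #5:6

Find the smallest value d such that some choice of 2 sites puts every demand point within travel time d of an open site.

Open {Site 2, Site 4}.
  Farthest demand point is #5 at travel time 6 (to Site 4); all others are ≤ 6.
With {Site 1, Site 2} the worst case is 7.
With {Site 1, Site 3} the worst case is 11.
No size-2 selection achieves below 6.

6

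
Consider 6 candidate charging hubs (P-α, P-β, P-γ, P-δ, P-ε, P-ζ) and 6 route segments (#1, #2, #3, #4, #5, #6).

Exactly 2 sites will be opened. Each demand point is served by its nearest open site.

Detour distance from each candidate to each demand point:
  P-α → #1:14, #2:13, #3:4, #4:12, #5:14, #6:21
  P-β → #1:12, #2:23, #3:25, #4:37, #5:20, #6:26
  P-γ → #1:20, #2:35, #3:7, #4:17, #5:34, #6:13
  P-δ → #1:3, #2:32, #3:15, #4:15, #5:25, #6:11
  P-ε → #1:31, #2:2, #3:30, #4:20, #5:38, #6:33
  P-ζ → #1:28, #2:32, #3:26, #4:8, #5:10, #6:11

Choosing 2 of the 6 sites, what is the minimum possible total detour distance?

Open {P-α, P-δ}.
  #1→P-δ 3, #2→P-α 13, #3→P-α 4, #4→P-α 12, #5→P-α 14, #6→P-δ 11  ⇒ total 57.
Compare {P-α, P-ζ}: total 60.
Compare {P-α, P-ε}: total 67.
No size-2 selection does better; minimum is 57.

57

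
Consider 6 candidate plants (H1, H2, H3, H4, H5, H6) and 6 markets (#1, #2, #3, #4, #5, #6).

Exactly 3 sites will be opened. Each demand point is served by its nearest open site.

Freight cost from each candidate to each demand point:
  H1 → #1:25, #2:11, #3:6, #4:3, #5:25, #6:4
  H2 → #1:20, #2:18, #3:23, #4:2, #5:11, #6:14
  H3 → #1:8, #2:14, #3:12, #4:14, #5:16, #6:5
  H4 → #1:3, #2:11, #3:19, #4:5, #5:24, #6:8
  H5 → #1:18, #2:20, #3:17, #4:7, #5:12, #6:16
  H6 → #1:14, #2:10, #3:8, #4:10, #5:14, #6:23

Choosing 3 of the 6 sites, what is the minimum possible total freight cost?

37

Open {H1, H2, H4}.
  #1→H4 3, #2→H1 11, #3→H1 6, #4→H2 2, #5→H2 11, #6→H1 4  ⇒ total 37.
Compare {H1, H4, H5}: total 39.
Compare {H1, H4, H6}: total 40.
No size-3 selection does better; minimum is 37.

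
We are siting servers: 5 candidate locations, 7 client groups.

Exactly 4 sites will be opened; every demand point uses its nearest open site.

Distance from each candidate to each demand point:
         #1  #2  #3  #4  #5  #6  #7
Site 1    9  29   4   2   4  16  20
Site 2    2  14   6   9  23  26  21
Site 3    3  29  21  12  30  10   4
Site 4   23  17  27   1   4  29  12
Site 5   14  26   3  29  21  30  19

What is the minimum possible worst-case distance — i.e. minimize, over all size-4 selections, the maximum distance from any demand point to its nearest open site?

14

Open {Site 1, Site 2, Site 3, Site 4}.
  Farthest demand point is #2 at distance 14 (to Site 2); all others are ≤ 14.
With {Site 1, Site 2, Site 3, Site 5} the worst case is 14.
With {Site 2, Site 3, Site 4, Site 5} the worst case is 14.
No size-4 selection achieves below 14.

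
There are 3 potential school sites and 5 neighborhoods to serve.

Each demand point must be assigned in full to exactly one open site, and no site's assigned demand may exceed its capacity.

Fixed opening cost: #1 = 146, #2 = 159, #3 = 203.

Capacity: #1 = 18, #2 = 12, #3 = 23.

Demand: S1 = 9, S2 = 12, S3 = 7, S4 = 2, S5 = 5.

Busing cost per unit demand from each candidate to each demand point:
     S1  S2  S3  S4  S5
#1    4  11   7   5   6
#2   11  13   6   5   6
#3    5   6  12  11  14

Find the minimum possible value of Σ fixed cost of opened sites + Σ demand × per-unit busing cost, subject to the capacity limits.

555

Open {#1, #3}; cheapest assignment that respects the capacities:
  #1 (cap 18, load 14): S3, S4, S5 — cost 7×7 + 2×5 + 5×6 = 89
  #3 (cap 23, load 21): S1, S2 — cost 9×5 + 12×6 = 117
  Shipping 206, fixed 349 → total 555.
  Any other capacity-feasible assignment to {#1, #3} ships for at least 206.
Compare {#2, #3}: its best feasible assignment gives total 573.
Compare {#1, #2, #3}: its best feasible assignment gives total 698.
Every other set of open sites that can feasibly serve all demand totals ≥ 573 even under its best assignment. Minimum: 555.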